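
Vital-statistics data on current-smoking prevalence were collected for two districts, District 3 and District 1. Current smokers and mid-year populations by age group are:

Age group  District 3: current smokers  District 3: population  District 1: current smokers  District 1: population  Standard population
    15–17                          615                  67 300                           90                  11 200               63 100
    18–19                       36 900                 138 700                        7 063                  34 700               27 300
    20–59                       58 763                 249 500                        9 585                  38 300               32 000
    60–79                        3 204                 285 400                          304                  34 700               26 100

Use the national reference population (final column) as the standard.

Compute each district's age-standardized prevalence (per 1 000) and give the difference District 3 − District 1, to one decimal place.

9.2

Age-specific rates per 1 000 for District 3: 9.138, 266.042, 235.523, 11.226.
For District 1: 8.036, 203.545, 250.261, 8.761.
Standard total = 148 500; weights = 0.4249, 0.1838, 0.2155, 0.1758.
District 3: 0.4249×9.138 + 0.1838×266.042 + 0.2155×235.523 + 0.1758×11.226 = 105.5172 per 1 000.
District 1: 0.4249×8.036 + 0.1838×203.545 + 0.2155×250.261 + 0.1758×8.761 = 96.3019 per 1 000.
Difference = 105.5172 − 96.3019 = 9.2153.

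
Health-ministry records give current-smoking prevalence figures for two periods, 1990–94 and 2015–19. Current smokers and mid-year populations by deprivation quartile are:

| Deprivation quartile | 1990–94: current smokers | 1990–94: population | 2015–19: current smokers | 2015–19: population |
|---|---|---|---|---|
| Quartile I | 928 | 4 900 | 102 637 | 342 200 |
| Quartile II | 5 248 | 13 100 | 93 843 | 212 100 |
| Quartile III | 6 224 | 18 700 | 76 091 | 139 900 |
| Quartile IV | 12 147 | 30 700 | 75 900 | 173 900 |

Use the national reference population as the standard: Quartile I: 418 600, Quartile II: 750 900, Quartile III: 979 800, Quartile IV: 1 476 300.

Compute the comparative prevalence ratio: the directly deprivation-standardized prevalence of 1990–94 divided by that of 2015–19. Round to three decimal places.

0.789

Deprivation-specific rates per 1 000 for 1990–94: 189.388, 400.611, 332.834, 395.668.
For 2015–19: 299.933, 442.447, 543.896, 436.458.
Standard total = 3 625 600; weights = 0.1155, 0.2071, 0.2702, 0.4072.
1990–94: 0.1155×189.388 + 0.2071×400.611 + 0.2702×332.834 + 0.4072×395.668 = 355.8946 per 1 000.
2015–19: 0.1155×299.933 + 0.2071×442.447 + 0.2702×543.896 + 0.4072×436.458 = 450.9700 per 1 000.
Ratio = 355.8946 ÷ 450.9700 = 0.78918.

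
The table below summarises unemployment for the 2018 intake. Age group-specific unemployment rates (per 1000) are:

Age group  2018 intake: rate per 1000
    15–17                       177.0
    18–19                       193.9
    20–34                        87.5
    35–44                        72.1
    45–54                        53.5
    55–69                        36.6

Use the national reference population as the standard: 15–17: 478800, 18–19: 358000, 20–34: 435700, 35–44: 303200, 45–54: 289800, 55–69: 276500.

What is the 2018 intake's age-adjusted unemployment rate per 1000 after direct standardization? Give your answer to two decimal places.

111.94

Standard total = 2142000; weights = 0.2235, 0.1671, 0.2034, 0.1415, 0.1353, 0.1291.
Standardized rate: 0.2235×177.0 + 0.1671×193.9 + 0.2034×87.5 + 0.1415×72.1 + 0.1353×53.5 + 0.1291×36.6 = 111.9386 per 1000.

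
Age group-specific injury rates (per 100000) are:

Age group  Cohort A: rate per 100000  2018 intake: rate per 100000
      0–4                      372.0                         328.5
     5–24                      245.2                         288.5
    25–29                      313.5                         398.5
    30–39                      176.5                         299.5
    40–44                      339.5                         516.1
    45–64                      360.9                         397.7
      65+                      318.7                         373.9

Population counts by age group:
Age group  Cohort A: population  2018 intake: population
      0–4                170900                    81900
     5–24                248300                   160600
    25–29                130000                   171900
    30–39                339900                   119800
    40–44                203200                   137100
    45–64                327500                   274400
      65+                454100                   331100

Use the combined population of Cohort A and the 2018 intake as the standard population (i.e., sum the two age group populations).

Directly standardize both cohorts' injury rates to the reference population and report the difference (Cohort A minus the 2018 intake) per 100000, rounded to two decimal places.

Combined standard total = 3150700; weights = 0.0802, 0.1298, 0.0958, 0.1459, 0.1080, 0.1910, 0.2492.
Cohort A: 0.0802×372.0 + 0.1298×245.2 + 0.0958×313.5 + 0.1459×176.5 + 0.1080×339.5 + 0.1910×360.9 + 0.2492×318.7 = 302.5002 per 100000.
The 2018 intake: 0.0802×328.5 + 0.1298×288.5 + 0.0958×398.5 + 0.1459×299.5 + 0.1080×516.1 + 0.1910×397.7 + 0.2492×373.9 = 370.5813 per 100000.
Difference = 302.5002 − 370.5813 = -68.0811.

-68.08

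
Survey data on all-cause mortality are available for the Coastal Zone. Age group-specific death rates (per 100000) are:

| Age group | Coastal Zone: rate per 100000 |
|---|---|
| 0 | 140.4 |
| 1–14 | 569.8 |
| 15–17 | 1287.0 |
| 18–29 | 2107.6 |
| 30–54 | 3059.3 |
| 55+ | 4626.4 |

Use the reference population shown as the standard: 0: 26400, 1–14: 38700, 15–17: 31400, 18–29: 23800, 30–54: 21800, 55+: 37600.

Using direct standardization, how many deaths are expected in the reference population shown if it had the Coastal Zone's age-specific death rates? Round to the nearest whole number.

Expected deaths = Σ (standard pop × age-specific rate ÷ 100000)
= 26400×140.4/100000 + 38700×569.8/100000 + 31400×1287.0/100000 + 23800×2107.6/100000 + 21800×3059.3/100000 + 37600×4626.4/100000
= 37.07 + 220.51 + 404.12 + 501.61 + 666.93 + 1739.53 = 3569.76.

3570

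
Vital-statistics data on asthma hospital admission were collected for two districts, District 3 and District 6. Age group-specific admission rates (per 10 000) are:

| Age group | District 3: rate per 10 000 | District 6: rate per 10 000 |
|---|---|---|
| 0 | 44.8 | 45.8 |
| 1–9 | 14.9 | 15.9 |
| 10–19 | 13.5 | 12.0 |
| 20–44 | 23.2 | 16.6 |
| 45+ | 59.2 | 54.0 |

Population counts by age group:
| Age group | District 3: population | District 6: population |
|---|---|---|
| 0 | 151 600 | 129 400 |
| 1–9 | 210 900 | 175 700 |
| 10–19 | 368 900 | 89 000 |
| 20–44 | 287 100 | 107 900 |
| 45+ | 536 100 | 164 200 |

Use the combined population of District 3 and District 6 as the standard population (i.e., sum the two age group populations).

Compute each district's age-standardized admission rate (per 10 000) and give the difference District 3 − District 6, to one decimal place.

2.8

Combined standard total = 2 220 800; weights = 0.1265, 0.1741, 0.2062, 0.1779, 0.3153.
District 3: 0.1265×44.8 + 0.1741×14.9 + 0.2062×13.5 + 0.1779×23.2 + 0.3153×59.2 = 33.8403 per 10 000.
District 6: 0.1265×45.8 + 0.1741×15.9 + 0.2062×12.0 + 0.1779×16.6 + 0.3153×54.0 = 31.0180 per 10 000.
Difference = 33.8403 − 31.0180 = 2.8223.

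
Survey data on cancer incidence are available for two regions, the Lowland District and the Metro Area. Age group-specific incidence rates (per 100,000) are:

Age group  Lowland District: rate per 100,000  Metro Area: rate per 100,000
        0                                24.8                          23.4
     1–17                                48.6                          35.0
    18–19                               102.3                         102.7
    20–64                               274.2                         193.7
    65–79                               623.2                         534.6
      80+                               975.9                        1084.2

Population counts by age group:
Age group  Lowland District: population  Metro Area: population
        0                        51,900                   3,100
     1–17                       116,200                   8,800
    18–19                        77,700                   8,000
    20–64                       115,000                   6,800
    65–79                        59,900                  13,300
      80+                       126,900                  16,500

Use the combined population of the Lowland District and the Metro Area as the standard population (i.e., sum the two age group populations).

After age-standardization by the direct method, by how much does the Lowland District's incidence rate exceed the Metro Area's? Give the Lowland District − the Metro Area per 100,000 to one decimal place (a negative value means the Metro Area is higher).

4.1

Combined standard total = 604,100; weights = 0.0910, 0.2069, 0.1419, 0.2016, 0.1212, 0.2374.
The Lowland District: 0.0910×24.8 + 0.2069×48.6 + 0.1419×102.3 + 0.2016×274.2 + 0.1212×623.2 + 0.2374×975.9 = 389.2832 per 100,000.
The Metro Area: 0.0910×23.4 + 0.2069×35.0 + 0.1419×102.7 + 0.2016×193.7 + 0.1212×534.6 + 0.2374×1084.2 = 385.1400 per 100,000.
Difference = 389.2832 − 385.1400 = 4.1432.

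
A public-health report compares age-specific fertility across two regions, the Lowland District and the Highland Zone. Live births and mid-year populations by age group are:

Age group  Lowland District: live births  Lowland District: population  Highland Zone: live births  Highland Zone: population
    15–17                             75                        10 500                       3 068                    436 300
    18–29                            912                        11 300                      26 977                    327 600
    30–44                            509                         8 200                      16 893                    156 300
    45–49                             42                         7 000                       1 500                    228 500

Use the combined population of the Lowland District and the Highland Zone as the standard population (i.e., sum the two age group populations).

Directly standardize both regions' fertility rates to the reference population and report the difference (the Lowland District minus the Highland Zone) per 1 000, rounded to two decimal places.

-6.92

Age-specific rates per 1 000 for the Lowland District: 7.143, 80.708, 62.073, 6.000.
For the Highland Zone: 7.032, 82.347, 108.081, 6.565.
Combined standard total = 1 185 700; weights = 0.3768, 0.2858, 0.1387, 0.1986.
The Lowland District: 0.3768×7.143 + 0.2858×80.708 + 0.1387×62.073 + 0.1986×6.000 = 35.5633 per 1 000.
The Highland Zone: 0.3768×7.032 + 0.2858×82.347 + 0.1387×108.081 + 0.1986×6.565 = 42.4851 per 1 000.
Difference = 35.5633 − 42.4851 = -6.9218.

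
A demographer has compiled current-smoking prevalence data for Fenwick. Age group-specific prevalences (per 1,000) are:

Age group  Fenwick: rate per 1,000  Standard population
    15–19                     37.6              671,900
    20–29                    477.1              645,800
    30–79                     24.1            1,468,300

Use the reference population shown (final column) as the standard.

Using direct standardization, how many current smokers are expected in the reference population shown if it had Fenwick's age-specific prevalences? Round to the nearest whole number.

Expected current smokers = Σ (standard pop × age-specific rate ÷ 1,000)
= 671,900×37.6/1,000 + 645,800×477.1/1,000 + 1,468,300×24.1/1,000
= 25263.44 + 308111.18 + 35386.03 = 368760.65.

368761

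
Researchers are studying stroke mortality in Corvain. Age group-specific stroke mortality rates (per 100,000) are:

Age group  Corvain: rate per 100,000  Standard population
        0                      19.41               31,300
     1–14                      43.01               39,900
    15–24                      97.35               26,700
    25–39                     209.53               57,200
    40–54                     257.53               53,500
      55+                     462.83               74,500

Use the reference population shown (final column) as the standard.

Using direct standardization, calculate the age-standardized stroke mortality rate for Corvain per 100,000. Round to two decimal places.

Standard total = 283,100; weights = 0.1106, 0.1409, 0.0943, 0.2020, 0.1890, 0.2632.
Standardized rate: 0.1106×19.41 + 0.1409×43.01 + 0.0943×97.35 + 0.2020×209.53 + 0.1890×257.53 + 0.2632×462.83 = 230.1896 per 100,000.

230.19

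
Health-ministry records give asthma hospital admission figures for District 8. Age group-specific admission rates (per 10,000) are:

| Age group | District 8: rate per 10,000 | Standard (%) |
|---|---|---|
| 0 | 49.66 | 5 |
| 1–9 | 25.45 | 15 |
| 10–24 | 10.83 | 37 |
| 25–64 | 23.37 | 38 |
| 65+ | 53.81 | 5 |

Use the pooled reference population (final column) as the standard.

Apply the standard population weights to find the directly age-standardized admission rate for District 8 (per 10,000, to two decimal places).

21.88

Standard weights: 0.05, 0.15, 0.37, 0.38, 0.05.
Standardized rate: 0.0500×49.66 + 0.1500×25.45 + 0.3700×10.83 + 0.3800×23.37 + 0.0500×53.81 = 21.8787 per 10,000.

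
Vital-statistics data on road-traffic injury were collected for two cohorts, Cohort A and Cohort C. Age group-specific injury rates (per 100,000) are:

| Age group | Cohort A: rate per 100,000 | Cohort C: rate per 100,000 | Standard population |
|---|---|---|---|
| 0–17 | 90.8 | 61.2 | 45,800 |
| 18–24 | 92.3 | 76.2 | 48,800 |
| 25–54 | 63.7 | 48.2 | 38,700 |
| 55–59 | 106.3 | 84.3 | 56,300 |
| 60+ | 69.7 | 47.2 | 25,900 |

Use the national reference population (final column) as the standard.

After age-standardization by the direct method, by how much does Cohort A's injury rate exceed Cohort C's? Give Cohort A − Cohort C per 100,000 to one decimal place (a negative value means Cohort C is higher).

21.2

Standard total = 215,500; weights = 0.2125, 0.2265, 0.1796, 0.2613, 0.1202.
Cohort A: 0.2125×90.8 + 0.2265×92.3 + 0.1796×63.7 + 0.2613×106.3 + 0.1202×69.7 = 87.7865 per 100,000.
Cohort C: 0.2125×61.2 + 0.2265×76.2 + 0.1796×48.2 + 0.2613×84.3 + 0.1202×47.2 = 66.6145 per 100,000.
Difference = 87.7865 − 66.6145 = 21.1720.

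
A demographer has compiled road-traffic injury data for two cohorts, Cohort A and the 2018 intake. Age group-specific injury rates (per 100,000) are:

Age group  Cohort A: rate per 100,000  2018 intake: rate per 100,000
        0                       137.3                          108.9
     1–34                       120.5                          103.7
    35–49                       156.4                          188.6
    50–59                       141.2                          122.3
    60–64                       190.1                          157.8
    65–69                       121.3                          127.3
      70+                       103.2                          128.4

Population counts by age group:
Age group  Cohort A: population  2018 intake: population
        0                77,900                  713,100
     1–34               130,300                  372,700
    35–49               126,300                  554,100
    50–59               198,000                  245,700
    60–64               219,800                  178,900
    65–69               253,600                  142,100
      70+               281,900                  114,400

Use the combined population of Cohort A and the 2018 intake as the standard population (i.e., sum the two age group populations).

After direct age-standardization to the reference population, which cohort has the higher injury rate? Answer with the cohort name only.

Cohort A

Combined standard total = 3,608,800; weights = 0.2192, 0.1394, 0.1885, 0.1229, 0.1105, 0.1096, 0.1098.
Cohort A: 0.2192×137.3 + 0.1394×120.5 + 0.1885×156.4 + 0.1229×141.2 + 0.1105×190.1 + 0.1096×121.3 + 0.1098×103.2 = 139.3733 per 100,000.
The 2018 intake: 0.2192×108.9 + 0.1394×103.7 + 0.1885×188.6 + 0.1229×122.3 + 0.1105×157.8 + 0.1096×127.3 + 0.1098×128.4 = 134.4107 per 100,000.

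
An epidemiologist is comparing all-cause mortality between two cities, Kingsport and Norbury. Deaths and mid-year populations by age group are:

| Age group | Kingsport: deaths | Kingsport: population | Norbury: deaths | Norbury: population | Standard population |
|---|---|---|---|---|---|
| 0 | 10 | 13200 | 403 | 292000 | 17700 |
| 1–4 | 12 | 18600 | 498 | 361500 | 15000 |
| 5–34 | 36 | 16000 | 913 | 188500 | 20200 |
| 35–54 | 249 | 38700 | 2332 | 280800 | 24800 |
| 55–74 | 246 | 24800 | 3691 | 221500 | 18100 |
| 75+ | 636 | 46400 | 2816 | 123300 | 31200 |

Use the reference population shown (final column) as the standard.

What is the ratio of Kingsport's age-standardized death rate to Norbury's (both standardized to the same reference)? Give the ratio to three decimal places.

0.613

Age-specific rates per 1000 for Kingsport: 0.758, 0.645, 2.250, 6.434, 9.919, 13.707.
For Norbury: 1.380, 1.378, 4.844, 8.305, 16.664, 22.839.
Standard total = 127000; weights = 0.1394, 0.1181, 0.1591, 0.1953, 0.1425, 0.2457.
Kingsport: 0.1394×0.758 + 0.1181×0.645 + 0.1591×2.250 + 0.1953×6.434 + 0.1425×9.919 + 0.2457×13.707 = 6.5771 per 1000.
Norbury: 0.1394×1.380 + 0.1181×1.378 + 0.1591×4.844 + 0.1953×8.305 + 0.1425×16.664 + 0.2457×22.839 = 10.7328 per 1000.
Ratio = 6.5771 ÷ 10.7328 = 0.61281.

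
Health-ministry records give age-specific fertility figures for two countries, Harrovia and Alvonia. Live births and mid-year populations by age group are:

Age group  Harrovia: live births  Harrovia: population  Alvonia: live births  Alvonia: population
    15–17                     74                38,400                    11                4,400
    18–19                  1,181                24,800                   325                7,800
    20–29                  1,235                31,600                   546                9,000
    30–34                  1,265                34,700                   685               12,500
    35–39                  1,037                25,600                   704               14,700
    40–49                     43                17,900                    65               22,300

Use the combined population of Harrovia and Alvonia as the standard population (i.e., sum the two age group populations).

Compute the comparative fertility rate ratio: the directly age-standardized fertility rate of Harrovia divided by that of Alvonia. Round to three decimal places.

0.779

Age-specific rates per 1,000 for Harrovia: 1.927, 47.621, 39.082, 36.455, 40.508, 2.402.
For Alvonia: 2.500, 41.667, 60.667, 54.800, 47.891, 2.915.
Combined standard total = 243,700; weights = 0.1756, 0.1338, 0.1666, 0.1937, 0.1654, 0.1650.
Harrovia: 0.1756×1.927 + 0.1338×47.621 + 0.1666×39.082 + 0.1937×36.455 + 0.1654×40.508 + 0.1650×2.402 = 27.3754 per 1,000.
Alvonia: 0.1756×2.500 + 0.1338×41.667 + 0.1666×60.667 + 0.1937×54.800 + 0.1654×47.891 + 0.1650×2.915 = 35.1340 per 1,000.
Ratio = 27.3754 ÷ 35.1340 = 0.77917.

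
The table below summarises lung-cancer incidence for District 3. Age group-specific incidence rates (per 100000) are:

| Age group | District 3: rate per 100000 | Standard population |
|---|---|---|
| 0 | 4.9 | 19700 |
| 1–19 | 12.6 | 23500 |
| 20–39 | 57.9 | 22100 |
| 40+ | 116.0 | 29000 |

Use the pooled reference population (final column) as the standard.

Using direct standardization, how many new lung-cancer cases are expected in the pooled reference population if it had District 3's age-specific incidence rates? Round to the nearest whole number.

Expected new lung-cancer cases = Σ (standard pop × age-specific rate ÷ 100000)
= 19700×4.9/100000 + 23500×12.6/100000 + 22100×57.9/100000 + 29000×116.0/100000
= 0.97 + 2.96 + 12.80 + 33.64 = 50.36.

50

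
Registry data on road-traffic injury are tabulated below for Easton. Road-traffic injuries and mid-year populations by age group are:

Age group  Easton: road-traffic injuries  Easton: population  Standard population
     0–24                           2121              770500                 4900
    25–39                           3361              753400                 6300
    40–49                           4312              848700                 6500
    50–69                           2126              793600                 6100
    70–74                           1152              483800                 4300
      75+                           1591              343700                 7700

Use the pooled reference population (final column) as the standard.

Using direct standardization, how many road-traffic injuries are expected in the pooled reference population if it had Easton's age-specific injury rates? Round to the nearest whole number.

Age-specific rates per 100000 for Easton: 275.28, 446.11, 508.07, 267.89, 238.11, 462.90.
Expected road-traffic injuries = Σ (standard pop × age-specific rate ÷ 100000)
= 4900×275.28/100000 + 6300×446.11/100000 + 6500×508.07/100000 + 6100×267.89/100000 + 4300×238.11/100000 + 7700×462.90/100000
= 13.49 + 28.10 + 33.02 + 16.34 + 10.24 + 35.64 = 136.84.

137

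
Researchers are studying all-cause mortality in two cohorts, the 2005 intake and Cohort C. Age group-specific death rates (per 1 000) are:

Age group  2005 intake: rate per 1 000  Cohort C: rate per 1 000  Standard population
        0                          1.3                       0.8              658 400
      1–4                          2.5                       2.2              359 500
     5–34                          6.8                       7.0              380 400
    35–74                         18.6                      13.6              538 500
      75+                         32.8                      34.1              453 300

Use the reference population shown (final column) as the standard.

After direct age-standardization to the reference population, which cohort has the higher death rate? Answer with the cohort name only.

2005 intake

Standard total = 2 390 100; weights = 0.2755, 0.1504, 0.1592, 0.2253, 0.1897.
The 2005 intake: 0.2755×1.3 + 0.1504×2.5 + 0.1592×6.8 + 0.2253×18.6 + 0.1897×32.8 = 12.2278 per 1 000.
Cohort C: 0.2755×0.8 + 0.1504×2.2 + 0.1592×7.0 + 0.2253×13.6 + 0.1897×34.1 = 11.1968 per 1 000.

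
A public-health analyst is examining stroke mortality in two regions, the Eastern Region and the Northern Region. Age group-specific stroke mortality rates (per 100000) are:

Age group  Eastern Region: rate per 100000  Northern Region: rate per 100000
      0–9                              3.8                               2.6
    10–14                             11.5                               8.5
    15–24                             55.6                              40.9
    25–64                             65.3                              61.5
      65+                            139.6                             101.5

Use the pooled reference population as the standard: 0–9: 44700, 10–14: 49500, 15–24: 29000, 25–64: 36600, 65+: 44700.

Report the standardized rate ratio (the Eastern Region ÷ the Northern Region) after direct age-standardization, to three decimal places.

Standard total = 204500; weights = 0.2186, 0.2421, 0.1418, 0.1790, 0.2186.
The Eastern Region: 0.2186×3.8 + 0.2421×11.5 + 0.1418×55.6 + 0.1790×65.3 + 0.2186×139.6 = 53.6998 per 100000.
The Northern Region: 0.2186×2.6 + 0.2421×8.5 + 0.1418×40.9 + 0.1790×61.5 + 0.2186×101.5 = 41.6187 per 100000.
Ratio = 53.6998 ÷ 41.6187 = 1.29028.

1.290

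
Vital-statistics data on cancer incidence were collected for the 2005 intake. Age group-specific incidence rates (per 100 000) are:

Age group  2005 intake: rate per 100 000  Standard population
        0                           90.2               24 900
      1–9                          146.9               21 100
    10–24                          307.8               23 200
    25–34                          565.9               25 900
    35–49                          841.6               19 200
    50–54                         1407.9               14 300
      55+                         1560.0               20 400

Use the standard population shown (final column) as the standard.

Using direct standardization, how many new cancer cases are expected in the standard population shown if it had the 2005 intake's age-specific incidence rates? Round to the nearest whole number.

Expected new cancer cases = Σ (standard pop × age-specific rate ÷ 100 000)
= 24 900×90.2/100 000 + 21 100×146.9/100 000 + 23 200×307.8/100 000 + 25 900×565.9/100 000 + 19 200×841.6/100 000 + 14 300×1407.9/100 000 + 20 400×1560.0/100 000
= 22.46 + 31.00 + 71.41 + 146.57 + 161.59 + 201.33 + 318.24 = 952.59.

953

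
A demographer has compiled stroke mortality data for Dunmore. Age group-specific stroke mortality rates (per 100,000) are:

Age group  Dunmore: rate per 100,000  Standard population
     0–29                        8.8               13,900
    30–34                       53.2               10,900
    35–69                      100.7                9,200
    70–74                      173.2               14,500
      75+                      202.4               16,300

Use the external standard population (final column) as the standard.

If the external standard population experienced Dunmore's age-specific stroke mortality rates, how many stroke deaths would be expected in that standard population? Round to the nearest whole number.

74

Expected stroke deaths = Σ (standard pop × age-specific rate ÷ 100,000)
= 13,900×8.8/100,000 + 10,900×53.2/100,000 + 9,200×100.7/100,000 + 14,500×173.2/100,000 + 16,300×202.4/100,000
= 1.22 + 5.80 + 9.26 + 25.11 + 32.99 = 74.39.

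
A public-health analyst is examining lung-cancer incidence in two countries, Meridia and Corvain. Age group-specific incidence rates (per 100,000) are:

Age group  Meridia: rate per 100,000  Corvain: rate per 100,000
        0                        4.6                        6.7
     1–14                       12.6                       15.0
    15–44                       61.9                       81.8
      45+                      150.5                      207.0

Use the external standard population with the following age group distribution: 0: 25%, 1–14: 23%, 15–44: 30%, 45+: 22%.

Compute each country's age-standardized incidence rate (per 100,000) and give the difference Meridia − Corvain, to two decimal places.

-19.48

Standard weights: 0.25, 0.23, 0.30, 0.22.
Meridia: 0.2500×4.6 + 0.2300×12.6 + 0.3000×61.9 + 0.2200×150.5 = 55.7280 per 100,000.
Corvain: 0.2500×6.7 + 0.2300×15.0 + 0.3000×81.8 + 0.2200×207.0 = 75.2050 per 100,000.
Difference = 55.7280 − 75.2050 = -19.4770.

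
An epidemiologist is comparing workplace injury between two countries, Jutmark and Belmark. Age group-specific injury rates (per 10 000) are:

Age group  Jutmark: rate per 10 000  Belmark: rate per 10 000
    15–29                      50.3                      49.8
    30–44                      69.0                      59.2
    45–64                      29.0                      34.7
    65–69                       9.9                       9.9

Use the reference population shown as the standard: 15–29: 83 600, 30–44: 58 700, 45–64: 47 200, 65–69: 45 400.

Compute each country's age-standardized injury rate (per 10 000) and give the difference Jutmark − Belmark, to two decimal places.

1.48

Standard total = 234 900; weights = 0.3559, 0.2499, 0.2009, 0.1933.
Jutmark: 0.3559×50.3 + 0.2499×69.0 + 0.2009×29.0 + 0.1933×9.9 = 42.8848 per 10 000.
Belmark: 0.3559×49.8 + 0.2499×59.2 + 0.2009×34.7 + 0.1933×9.9 = 41.4032 per 10 000.
Difference = 42.8848 − 41.4032 = 1.4816.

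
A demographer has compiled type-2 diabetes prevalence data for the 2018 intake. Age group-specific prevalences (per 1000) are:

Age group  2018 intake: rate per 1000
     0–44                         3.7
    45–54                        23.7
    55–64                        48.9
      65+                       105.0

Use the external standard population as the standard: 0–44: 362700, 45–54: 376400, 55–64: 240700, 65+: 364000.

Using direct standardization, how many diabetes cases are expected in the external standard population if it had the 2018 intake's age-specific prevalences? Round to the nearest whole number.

Expected diabetes cases = Σ (standard pop × age-specific rate ÷ 1000)
= 362700×3.7/1000 + 376400×23.7/1000 + 240700×48.9/1000 + 364000×105.0/1000
= 1341.99 + 8920.68 + 11770.23 + 38220.00 = 60252.90.

60253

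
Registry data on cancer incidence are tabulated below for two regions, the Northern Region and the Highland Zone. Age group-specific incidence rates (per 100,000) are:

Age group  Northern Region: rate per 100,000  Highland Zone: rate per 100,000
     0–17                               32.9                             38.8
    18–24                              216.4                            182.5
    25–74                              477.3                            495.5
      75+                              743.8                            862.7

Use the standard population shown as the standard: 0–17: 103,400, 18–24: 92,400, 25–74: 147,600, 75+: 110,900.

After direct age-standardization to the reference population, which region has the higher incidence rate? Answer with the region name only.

Standard total = 454,300; weights = 0.2276, 0.2034, 0.3249, 0.2441.
The Northern Region: 0.2276×32.9 + 0.2034×216.4 + 0.3249×477.3 + 0.2441×743.8 = 388.1447 per 100,000.
The Highland Zone: 0.2276×38.8 + 0.2034×182.5 + 0.3249×495.5 + 0.2441×862.7 = 417.5306 per 100,000.

Highland Zone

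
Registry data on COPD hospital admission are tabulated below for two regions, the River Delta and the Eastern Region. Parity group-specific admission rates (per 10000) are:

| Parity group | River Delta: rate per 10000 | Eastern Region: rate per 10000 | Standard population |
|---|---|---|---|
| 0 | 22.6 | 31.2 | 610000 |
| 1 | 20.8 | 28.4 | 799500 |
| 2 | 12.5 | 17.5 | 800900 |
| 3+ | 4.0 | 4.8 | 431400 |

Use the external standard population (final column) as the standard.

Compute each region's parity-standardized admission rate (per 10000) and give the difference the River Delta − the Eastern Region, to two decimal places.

Standard total = 2641800; weights = 0.2309, 0.3026, 0.3032, 0.1633.
The River Delta: 0.2309×22.6 + 0.3026×20.8 + 0.3032×12.5 + 0.1633×4.0 = 15.9560 per 10000.
The Eastern Region: 0.2309×31.2 + 0.3026×28.4 + 0.3032×17.5 + 0.1633×4.8 = 21.8882 per 10000.
Difference = 15.9560 − 21.8882 = -5.9323.

-5.93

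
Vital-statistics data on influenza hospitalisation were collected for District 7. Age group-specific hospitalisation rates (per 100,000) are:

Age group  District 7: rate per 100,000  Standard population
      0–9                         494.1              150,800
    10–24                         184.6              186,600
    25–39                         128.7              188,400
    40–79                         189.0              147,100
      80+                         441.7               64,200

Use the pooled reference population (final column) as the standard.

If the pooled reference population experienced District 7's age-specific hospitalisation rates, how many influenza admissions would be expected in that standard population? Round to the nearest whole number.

Expected influenza admissions = Σ (standard pop × age-specific rate ÷ 100,000)
= 150,800×494.1/100,000 + 186,600×184.6/100,000 + 188,400×128.7/100,000 + 147,100×189.0/100,000 + 64,200×441.7/100,000
= 745.10 + 344.46 + 242.47 + 278.02 + 283.57 = 1893.63.

1894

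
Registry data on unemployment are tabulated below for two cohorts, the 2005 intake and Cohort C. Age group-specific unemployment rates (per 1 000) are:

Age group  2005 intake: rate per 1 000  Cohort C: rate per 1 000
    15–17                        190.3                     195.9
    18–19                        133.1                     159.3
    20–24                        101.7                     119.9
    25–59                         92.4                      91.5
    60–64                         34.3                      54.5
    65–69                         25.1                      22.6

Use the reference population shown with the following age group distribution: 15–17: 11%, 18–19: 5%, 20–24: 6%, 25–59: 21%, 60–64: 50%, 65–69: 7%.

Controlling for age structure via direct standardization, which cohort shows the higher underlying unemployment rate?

Standard weights: 0.11, 0.05, 0.06, 0.21, 0.50, 0.07.
The 2005 intake: 0.1100×190.3 + 0.0500×133.1 + 0.0600×101.7 + 0.2100×92.4 + 0.5000×34.3 + 0.0700×25.1 = 72.0010 per 1 000.
Cohort C: 0.1100×195.9 + 0.0500×159.3 + 0.0600×119.9 + 0.2100×91.5 + 0.5000×54.5 + 0.0700×22.6 = 84.7550 per 1 000.

Cohort C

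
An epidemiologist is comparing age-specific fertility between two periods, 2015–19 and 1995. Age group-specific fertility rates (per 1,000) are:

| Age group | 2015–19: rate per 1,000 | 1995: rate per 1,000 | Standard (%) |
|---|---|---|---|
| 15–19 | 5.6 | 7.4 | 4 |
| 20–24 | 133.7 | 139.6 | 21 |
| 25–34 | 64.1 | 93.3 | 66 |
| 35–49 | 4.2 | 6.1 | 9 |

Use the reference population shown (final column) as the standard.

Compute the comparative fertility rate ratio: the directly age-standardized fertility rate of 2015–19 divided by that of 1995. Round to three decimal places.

Standard weights: 0.04, 0.21, 0.66, 0.09.
2015–19: 0.0400×5.6 + 0.2100×133.7 + 0.6600×64.1 + 0.0900×4.2 = 70.9850 per 1,000.
1995: 0.0400×7.4 + 0.2100×139.6 + 0.6600×93.3 + 0.0900×6.1 = 91.7390 per 1,000.
Ratio = 70.9850 ÷ 91.7390 = 0.77377.

0.774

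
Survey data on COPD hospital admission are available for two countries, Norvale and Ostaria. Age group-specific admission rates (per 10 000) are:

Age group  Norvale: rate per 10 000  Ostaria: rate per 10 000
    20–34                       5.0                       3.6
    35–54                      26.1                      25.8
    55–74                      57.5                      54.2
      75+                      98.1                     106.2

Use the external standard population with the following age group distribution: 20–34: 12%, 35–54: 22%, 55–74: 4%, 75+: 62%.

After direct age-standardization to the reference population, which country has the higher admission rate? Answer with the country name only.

Ostaria

Standard weights: 0.12, 0.22, 0.04, 0.62.
Norvale: 0.1200×5.0 + 0.2200×26.1 + 0.0400×57.5 + 0.6200×98.1 = 69.4640 per 10 000.
Ostaria: 0.1200×3.6 + 0.2200×25.8 + 0.0400×54.2 + 0.6200×106.2 = 74.1200 per 10 000.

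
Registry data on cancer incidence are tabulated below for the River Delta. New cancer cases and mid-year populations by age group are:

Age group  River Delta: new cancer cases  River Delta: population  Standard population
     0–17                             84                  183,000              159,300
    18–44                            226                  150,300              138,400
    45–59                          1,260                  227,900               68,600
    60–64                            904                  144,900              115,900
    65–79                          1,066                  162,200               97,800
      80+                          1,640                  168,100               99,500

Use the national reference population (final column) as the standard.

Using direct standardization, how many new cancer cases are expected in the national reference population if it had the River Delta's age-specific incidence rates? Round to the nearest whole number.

Age-specific rates per 100,000 for the River Delta: 45.90, 150.37, 552.87, 623.88, 657.21, 975.61.
Expected new cancer cases = Σ (standard pop × age-specific rate ÷ 100,000)
= 159,300×45.90/100,000 + 138,400×150.37/100,000 + 68,600×552.87/100,000 + 115,900×623.88/100,000 + 97,800×657.21/100,000 + 99,500×975.61/100,000
= 73.12 + 208.11 + 379.27 + 723.08 + 642.75 + 970.73 = 2997.06.

2997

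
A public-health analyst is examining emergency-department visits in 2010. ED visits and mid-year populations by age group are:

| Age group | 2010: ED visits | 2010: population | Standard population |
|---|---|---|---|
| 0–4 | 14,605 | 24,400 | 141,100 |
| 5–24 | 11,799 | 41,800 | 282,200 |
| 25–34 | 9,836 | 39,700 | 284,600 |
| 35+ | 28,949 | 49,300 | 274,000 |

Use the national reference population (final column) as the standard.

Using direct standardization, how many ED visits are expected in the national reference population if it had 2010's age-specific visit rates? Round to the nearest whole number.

Age-specific rates per 1,000 for 2010: 598.566, 282.273, 247.758, 587.201.
Expected ED visits = Σ (standard pop × age-specific rate ÷ 1,000)
= 141,100×598.566/1,000 + 282,200×282.273/1,000 + 284,600×247.758/1,000 + 274,000×587.201/1,000
= 84457.60 + 79657.36 + 70511.98 + 160893.02 = 395519.97.

395520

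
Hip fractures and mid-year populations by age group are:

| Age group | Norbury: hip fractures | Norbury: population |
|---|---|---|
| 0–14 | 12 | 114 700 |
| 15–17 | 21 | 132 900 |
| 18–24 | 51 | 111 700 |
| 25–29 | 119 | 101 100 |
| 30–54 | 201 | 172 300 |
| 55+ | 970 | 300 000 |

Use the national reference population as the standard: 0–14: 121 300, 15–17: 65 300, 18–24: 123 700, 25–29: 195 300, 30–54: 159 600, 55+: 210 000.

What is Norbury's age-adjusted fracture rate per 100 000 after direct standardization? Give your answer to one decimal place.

Age-specific rates per 100 000 for Norbury: 10.46, 15.80, 45.66, 117.71, 116.66, 323.33.
Standard total = 875 200; weights = 0.1386, 0.0746, 0.1413, 0.2231, 0.1824, 0.2399.
Standardized rate: 0.1386×10.46 + 0.0746×15.80 + 0.1413×45.66 + 0.2231×117.71 + 0.1824×116.66 + 0.2399×323.33 = 134.2037 per 100 000.

134.2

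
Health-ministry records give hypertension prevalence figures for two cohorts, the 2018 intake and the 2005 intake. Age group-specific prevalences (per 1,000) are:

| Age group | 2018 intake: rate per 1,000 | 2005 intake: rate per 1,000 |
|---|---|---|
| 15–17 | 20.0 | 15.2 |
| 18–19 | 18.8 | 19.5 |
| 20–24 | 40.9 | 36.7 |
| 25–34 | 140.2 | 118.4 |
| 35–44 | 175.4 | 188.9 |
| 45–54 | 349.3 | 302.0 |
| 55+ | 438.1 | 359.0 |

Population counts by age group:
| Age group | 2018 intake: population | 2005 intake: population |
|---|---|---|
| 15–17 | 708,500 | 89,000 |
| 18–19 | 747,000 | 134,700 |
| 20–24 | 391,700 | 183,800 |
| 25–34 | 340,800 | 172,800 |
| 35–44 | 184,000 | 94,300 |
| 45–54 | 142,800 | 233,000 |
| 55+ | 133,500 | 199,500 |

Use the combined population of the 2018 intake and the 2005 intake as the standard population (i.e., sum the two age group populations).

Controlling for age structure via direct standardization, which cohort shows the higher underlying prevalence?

Combined standard total = 3,755,400; weights = 0.2124, 0.2348, 0.1532, 0.1368, 0.0741, 0.1001, 0.0887.
The 2018 intake: 0.2124×20.0 + 0.2348×18.8 + 0.1532×40.9 + 0.1368×140.2 + 0.0741×175.4 + 0.1001×349.3 + 0.0887×438.1 = 120.9029 per 1,000.
The 2005 intake: 0.2124×15.2 + 0.2348×19.5 + 0.1532×36.7 + 0.1368×118.4 + 0.0741×188.9 + 0.1001×302.0 + 0.0887×359.0 = 105.6760 per 1,000.
The crude rates (87.85 vs 172.51) would put the 2005 intake higher, but that reflects its age composition; once standardized to a common age structure, the 2018 intake has the higher underlying rate.

2018 intake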